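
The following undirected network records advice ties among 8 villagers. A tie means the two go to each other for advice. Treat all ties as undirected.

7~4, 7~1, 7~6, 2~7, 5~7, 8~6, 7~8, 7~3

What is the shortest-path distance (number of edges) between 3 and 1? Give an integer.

2

One shortest route is 3 – 7 – 1, which uses 2 edges, and 3 and 1 are not directly tied, so nothing shorter exists. So d(3,1) = 2.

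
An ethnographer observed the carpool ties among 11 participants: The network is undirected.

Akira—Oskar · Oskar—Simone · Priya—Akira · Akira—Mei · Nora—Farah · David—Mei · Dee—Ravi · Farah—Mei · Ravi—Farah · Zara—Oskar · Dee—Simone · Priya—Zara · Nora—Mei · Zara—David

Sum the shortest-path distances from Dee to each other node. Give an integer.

26

Distances from Dee: Akira:3, David:4, Farah:2, Mei:3, Nora:3, Oskar:2, Priya:4, Ravi:1, Simone:1, Zara:3.
Sum = 3 + 4 + 2 + 3 + 3 + 2 + 4 + 1 + 1 + 3 = 26.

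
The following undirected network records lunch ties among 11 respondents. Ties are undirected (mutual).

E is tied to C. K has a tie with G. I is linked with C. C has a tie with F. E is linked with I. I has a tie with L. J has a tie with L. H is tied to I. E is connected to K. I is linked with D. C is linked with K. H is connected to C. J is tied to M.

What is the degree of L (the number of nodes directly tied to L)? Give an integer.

L is directly tied to I and J. That is 2 neighbors, so the degree of L is 2.

2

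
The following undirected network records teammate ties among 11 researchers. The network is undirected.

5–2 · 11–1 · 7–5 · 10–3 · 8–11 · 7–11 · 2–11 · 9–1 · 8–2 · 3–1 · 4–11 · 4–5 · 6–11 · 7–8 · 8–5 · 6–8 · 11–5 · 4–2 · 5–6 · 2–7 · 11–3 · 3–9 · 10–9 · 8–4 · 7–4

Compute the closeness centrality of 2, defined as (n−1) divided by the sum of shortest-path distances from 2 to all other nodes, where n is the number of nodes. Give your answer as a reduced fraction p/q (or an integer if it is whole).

Distances from 2: 1:2, 3:2, 4:1, 5:1, 6:2, 7:1, 8:1, 9:3, 10:3, 11:1. Sum = 17.
n = 11, so closeness = 10/17.

10/17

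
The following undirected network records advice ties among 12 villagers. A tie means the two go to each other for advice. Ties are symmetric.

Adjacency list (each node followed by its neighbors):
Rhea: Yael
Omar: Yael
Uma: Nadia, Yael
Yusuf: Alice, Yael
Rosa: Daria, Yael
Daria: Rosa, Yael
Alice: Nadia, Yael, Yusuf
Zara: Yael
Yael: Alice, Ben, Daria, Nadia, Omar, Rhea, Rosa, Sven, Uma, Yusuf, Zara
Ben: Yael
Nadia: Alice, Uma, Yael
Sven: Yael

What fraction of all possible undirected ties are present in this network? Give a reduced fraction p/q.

There are 15 edges and 12 nodes, so the maximum possible is C(12,2) = 66.
Density = 15/66 = 5/22.

5/22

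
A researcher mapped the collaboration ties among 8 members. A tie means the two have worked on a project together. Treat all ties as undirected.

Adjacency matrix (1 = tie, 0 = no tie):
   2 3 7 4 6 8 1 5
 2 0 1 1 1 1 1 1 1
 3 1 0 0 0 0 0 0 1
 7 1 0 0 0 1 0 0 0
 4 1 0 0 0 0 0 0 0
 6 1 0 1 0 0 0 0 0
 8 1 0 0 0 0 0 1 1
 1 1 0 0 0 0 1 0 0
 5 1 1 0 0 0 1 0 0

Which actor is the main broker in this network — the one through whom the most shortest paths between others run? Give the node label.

2

Unnormalized betweenness of each node: 1:0, 2:16, 3:0, 4:0, 5:1/2, 6:0, 7:0, 8:1/2.
2 has the largest value, 16, making it the main broker — the node through which the most shortest paths run.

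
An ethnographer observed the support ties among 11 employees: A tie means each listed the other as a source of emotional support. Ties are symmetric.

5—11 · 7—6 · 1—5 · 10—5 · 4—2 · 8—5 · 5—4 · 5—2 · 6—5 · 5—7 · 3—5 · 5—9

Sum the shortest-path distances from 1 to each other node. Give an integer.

19

Distances from 1: 2:2, 3:2, 4:2, 5:1, 6:2, 7:2, 8:2, 9:2, 10:2, 11:2.
Sum = 2 + 2 + 2 + 1 + 2 + 2 + 2 + 2 + 2 + 2 = 19.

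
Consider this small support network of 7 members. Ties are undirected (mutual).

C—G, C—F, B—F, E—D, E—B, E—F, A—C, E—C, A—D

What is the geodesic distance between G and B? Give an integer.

3

One shortest route is G – C – E – B, which uses 3 edges, and at distance 2 from G we only reach {A, E, F}, which does not include B. So d(G,B) = 3.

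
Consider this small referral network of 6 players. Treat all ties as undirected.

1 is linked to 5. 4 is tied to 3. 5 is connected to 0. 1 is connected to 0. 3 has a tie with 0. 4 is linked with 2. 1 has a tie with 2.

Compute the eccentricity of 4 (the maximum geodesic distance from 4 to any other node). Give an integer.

3

Distances from 4: 0:2, 1:2, 2:1, 3:1, 5:3.
The largest is 3 (to 5), so the eccentricity of 4 is 3.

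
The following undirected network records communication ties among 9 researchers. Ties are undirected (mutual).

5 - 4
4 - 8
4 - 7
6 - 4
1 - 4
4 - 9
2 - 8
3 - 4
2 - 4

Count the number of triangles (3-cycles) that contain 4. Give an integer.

4's neighbors: 1, 2, 3, 5, 6, 7, 8, and 9.
Neighbor pairs that are themselves tied: 4–2–8. Each forms one triangle with 4, for 1 in total.

1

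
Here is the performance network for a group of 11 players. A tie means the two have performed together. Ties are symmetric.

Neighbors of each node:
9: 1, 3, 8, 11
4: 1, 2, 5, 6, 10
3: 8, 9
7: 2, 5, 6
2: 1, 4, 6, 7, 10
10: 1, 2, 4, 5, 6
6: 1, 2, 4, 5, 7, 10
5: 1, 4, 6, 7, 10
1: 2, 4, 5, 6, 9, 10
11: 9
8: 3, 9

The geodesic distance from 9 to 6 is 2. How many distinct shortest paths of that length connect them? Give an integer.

The shortest distance is 2, and the only length-2 path is 9–1–6. So there is exactly 1 shortest path.

1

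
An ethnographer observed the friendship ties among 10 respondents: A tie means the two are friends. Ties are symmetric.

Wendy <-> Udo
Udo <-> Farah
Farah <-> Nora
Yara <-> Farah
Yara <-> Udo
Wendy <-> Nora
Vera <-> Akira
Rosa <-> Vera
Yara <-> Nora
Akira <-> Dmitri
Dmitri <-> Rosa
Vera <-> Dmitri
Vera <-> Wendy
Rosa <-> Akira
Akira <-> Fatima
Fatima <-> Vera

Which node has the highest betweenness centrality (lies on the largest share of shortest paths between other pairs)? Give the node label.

Unnormalized betweenness of each node: Akira:1, Dmitri:0, Farah:1/3, Fatima:0, Nora:6, Rosa:0, Udo:6, Vera:21, Wendy:61/3, Yara:1/3.
Vera has the largest value, 21, making it the main broker — the node through which the most shortest paths run.

Vera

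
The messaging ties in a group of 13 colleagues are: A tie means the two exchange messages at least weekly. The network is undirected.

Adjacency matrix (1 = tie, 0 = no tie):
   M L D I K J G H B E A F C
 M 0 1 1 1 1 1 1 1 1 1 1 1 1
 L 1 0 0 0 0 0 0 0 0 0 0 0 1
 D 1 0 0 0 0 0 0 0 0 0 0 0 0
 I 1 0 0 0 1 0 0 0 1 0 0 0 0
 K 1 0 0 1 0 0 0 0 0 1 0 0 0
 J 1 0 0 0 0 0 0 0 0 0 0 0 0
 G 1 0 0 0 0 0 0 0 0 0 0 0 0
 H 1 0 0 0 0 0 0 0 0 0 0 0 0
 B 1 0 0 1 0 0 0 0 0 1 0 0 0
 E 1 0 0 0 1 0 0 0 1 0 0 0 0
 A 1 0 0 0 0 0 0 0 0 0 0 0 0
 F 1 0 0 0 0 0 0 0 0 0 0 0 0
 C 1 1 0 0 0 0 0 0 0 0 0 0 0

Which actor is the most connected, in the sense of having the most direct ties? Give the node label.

M

Degrees — A:1, B:3, C:2, D:1, E:3, F:1, G:1, H:1, I:3, J:1, K:3, L:2, M:12.
The maximum is 12, attained only by M.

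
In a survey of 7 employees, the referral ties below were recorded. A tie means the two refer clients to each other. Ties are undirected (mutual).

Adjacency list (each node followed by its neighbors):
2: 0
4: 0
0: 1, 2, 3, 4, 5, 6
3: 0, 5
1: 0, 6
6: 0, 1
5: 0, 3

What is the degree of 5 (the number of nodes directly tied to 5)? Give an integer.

5 is directly tied to 0 and 3. That is 2 neighbors, so the degree of 5 is 2.

2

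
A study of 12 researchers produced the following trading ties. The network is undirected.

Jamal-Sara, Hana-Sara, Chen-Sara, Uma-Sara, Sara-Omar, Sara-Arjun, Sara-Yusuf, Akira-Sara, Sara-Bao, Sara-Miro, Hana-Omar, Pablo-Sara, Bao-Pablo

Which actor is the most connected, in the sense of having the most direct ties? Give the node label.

Sara

Degrees — Akira:1, Arjun:1, Bao:2, Chen:1, Hana:2, Jamal:1, Miro:1, Omar:2, Pablo:2, Sara:11, Uma:1, Yusuf:1.
The maximum is 11, attained only by Sara.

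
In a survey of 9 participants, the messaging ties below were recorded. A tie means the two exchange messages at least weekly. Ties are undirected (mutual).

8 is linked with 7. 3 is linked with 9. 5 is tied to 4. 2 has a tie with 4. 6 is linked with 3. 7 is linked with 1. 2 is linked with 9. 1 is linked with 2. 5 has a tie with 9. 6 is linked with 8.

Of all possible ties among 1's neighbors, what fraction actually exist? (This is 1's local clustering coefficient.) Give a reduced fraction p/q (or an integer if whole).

0

1's neighbors: 2 and 7 (k = 2).
Possible neighbor pairs: C(2,2) = 1. Edges among them: none → e = 0.
Clustering(1) = 0/1.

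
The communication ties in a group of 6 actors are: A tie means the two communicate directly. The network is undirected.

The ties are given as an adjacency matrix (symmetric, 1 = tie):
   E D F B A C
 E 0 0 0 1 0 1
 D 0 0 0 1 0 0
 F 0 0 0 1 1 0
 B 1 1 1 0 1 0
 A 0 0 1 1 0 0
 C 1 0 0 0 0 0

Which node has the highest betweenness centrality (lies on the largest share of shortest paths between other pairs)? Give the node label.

B

Unnormalized betweenness of each node: A:0, B:8, C:0, D:0, E:4, F:0.
B has the largest value, 8, making it the main broker — the node through which the most shortest paths run.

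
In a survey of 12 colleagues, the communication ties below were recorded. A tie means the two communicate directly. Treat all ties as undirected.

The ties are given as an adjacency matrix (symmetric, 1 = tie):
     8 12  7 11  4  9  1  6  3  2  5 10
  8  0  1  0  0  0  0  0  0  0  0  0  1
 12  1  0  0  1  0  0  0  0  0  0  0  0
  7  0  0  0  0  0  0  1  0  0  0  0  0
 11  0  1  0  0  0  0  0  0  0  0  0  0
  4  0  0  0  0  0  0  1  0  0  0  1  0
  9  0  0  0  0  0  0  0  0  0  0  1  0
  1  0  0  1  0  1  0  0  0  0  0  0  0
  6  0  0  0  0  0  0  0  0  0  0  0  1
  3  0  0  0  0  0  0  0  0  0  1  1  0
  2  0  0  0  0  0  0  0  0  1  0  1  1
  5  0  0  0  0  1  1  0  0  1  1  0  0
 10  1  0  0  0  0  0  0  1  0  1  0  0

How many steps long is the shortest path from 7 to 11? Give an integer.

8

One shortest route is 7 – 1 – 4 – 5 – 2 – 10 – 8 – 12 – 11, which uses 8 edges, and at distance 7 from 7 we only reach {12}, which does not include 11. So d(7,11) = 8.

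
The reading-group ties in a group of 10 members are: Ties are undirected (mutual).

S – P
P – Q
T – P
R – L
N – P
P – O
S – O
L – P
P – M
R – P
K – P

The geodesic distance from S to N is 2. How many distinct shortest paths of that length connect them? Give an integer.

1

The shortest distance is 2, and the only length-2 path is S–P–N. So there is exactly 1 shortest path.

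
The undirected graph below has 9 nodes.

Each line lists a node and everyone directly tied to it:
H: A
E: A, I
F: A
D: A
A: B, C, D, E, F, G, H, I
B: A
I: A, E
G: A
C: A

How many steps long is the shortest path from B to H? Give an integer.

One shortest route is B – A – H, which uses 2 edges, and B and H are not directly tied, so nothing shorter exists. So d(B,H) = 2.

2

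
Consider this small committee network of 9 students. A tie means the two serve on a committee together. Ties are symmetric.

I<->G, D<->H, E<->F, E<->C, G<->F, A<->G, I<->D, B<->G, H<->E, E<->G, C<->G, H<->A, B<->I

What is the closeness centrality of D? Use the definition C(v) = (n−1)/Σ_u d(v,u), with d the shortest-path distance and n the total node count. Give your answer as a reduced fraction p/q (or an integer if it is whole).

1/2

Distances from D: A:2, B:2, C:3, E:2, F:3, G:2, H:1, I:1. Sum = 16.
n = 9, so closeness = 8/16 = 1/2.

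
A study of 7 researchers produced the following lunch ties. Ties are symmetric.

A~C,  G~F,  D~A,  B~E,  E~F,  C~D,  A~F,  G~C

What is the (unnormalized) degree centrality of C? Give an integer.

3

C is directly tied to A, D, and G. That is 3 neighbors, so the degree of C is 3.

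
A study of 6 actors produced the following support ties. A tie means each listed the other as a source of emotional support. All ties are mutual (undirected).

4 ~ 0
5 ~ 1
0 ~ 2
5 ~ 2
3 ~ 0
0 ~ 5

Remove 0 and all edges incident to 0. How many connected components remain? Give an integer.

Without 0, the remaining ties split the others into: {1, 2, 5}; {4}; {3}.
That's 3 separate components.

3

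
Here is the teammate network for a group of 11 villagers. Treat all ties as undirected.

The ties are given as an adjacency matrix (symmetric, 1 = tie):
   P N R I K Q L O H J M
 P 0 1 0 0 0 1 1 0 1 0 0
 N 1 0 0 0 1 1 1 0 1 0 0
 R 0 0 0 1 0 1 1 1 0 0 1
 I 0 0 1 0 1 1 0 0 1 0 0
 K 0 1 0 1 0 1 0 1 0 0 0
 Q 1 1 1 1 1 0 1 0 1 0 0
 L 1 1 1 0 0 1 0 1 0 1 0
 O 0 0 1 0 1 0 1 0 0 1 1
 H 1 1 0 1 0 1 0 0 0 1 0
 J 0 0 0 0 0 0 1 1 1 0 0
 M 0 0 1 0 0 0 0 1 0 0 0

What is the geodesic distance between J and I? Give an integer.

2

One shortest route is J – H – I, which uses 2 edges, and J and I are not directly tied, so nothing shorter exists. So d(J,I) = 2.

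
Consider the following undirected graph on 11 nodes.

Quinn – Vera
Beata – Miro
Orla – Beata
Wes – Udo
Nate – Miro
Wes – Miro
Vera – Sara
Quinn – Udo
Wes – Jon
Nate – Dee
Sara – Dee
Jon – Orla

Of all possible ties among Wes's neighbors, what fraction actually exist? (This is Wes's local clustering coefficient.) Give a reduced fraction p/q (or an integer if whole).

Wes's neighbors: Jon, Miro, and Udo (k = 3).
Possible neighbor pairs: C(3,2) = 3. Edges among them: none → e = 0.
Clustering(Wes) = 0/3 = 0.

0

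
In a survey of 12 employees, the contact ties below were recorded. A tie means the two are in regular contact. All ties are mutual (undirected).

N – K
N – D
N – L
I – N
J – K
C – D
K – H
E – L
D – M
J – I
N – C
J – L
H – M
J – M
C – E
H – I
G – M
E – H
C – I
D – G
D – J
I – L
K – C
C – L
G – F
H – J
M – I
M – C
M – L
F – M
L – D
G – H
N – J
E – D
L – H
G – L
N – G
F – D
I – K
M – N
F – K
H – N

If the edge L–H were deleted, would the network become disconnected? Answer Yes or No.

Even without that edge, L still reaches H via L – M – H, so the network stays connected. Not a bridge.

No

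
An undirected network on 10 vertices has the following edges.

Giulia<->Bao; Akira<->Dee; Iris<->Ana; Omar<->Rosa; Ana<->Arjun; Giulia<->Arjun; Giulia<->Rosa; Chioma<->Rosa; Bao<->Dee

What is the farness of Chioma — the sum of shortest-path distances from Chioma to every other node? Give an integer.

Distances from Chioma: Akira:5, Ana:4, Arjun:3, Bao:3, Dee:4, Giulia:2, Iris:5, Omar:2, Rosa:1.
Sum = 5 + 4 + 3 + 3 + 4 + 2 + 5 + 2 + 1 = 29.

29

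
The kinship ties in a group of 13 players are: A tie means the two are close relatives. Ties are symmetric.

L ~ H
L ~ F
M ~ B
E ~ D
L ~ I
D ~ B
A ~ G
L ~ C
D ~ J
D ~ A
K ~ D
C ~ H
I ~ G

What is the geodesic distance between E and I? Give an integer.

4

One shortest route is E – D – A – G – I, which uses 4 edges, and at distance 3 from E we only reach {G, M}, which does not include I. So d(E,I) = 4.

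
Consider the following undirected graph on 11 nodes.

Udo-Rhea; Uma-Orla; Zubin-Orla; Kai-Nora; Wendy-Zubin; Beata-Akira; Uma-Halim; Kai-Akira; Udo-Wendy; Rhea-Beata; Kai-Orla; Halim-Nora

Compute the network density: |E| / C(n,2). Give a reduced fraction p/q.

There are 12 edges and 11 nodes, so the maximum possible is C(11,2) = 55.
Density = 12/55.

12/55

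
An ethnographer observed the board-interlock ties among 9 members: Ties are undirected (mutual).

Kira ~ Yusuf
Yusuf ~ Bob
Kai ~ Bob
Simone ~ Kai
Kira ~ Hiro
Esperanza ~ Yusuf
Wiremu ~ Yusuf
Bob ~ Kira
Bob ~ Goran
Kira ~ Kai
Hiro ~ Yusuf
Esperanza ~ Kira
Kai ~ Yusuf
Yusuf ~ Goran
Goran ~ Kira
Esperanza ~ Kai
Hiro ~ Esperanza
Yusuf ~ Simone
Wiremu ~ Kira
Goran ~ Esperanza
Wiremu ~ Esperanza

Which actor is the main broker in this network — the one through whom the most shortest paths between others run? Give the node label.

Unnormalized betweenness of each node: Bob:1/4, Esperanza:23/12, Goran:1/4, Hiro:0, Kai:7/4, Kira:19/6, Simone:0, Wiremu:0, Yusuf:23/3.
Yusuf has the largest value, 23/3, making it the main broker — the node through which the most shortest paths run.

Yusuf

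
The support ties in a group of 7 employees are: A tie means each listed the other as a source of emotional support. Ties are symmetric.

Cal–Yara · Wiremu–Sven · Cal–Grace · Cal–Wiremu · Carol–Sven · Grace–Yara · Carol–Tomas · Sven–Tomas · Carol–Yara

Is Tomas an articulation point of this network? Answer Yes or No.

Even without Tomas, every remaining node can still reach every other (the residual graph is connected), so Tomas is not a cut vertex.

No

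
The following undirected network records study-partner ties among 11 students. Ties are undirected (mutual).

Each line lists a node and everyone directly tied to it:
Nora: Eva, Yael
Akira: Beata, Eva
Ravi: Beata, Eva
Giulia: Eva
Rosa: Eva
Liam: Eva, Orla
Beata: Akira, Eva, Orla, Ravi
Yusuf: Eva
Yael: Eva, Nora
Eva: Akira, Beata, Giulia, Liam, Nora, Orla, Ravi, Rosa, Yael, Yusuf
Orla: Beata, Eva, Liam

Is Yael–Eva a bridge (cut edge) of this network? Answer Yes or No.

Even without that edge, Yael still reaches Eva via Yael – Nora – Eva, so the network stays connected. Not a bridge.

No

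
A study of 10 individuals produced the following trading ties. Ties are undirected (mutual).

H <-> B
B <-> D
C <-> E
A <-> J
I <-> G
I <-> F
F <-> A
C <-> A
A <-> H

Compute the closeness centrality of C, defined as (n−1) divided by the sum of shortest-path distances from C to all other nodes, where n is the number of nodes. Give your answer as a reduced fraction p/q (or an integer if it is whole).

9/22

Distances from C: A:1, B:3, D:4, E:1, F:2, G:4, H:2, I:3, J:2. Sum = 22.
n = 10, so closeness = 9/22.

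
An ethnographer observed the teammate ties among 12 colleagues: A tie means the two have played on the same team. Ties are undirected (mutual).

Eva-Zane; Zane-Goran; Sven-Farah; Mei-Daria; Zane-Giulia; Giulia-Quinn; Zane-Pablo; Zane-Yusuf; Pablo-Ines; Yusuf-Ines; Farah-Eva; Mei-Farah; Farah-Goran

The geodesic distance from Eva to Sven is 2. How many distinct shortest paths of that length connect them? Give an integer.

The shortest distance is 2, and the only length-2 path is Eva–Farah–Sven. So there is exactly 1 shortest path.

1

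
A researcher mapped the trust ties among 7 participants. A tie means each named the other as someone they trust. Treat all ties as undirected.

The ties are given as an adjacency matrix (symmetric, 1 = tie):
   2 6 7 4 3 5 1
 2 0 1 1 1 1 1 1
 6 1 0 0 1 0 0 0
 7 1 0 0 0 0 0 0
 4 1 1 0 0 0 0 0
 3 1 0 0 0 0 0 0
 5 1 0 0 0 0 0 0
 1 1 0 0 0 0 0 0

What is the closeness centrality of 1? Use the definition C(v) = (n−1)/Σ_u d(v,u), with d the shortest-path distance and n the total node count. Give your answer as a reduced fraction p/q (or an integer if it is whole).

6/11

Distances from 1: 2:1, 3:2, 4:2, 5:2, 6:2, 7:2. Sum = 11.
n = 7, so closeness = 6/11.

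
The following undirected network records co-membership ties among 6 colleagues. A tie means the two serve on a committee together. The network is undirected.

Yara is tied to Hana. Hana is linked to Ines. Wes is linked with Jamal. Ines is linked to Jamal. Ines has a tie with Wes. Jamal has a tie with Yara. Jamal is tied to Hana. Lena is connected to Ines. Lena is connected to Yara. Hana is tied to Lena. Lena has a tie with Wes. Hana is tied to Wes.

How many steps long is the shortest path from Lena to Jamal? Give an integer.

One shortest route is Lena – Yara – Jamal, which uses 2 edges, and Lena and Jamal are not directly tied, so nothing shorter exists. So d(Lena,Jamal) = 2.

2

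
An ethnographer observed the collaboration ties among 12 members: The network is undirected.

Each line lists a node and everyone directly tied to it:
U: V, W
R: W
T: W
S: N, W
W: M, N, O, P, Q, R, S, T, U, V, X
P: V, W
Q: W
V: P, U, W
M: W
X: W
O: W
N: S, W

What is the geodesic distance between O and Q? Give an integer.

2

One shortest route is O – W – Q, which uses 2 edges, and O and Q are not directly tied, so nothing shorter exists. So d(O,Q) = 2.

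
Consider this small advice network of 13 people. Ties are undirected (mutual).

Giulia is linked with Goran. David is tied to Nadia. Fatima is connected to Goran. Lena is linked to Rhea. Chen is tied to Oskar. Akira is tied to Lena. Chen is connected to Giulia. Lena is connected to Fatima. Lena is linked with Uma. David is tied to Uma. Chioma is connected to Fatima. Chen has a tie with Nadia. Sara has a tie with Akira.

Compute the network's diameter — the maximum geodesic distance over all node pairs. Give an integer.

7

Eccentricity of each node (its greatest distance to any other): Akira:6, Chen:6, Chioma:5, David:4, Fatima:4, Giulia:5, Goran:4, Lena:5, Nadia:5, Oskar:7, Rhea:6, Sara:7, Uma:4.
The maximum eccentricity is 7, realized for instance by the pair Oskar–Sara via Oskar – Chen – Giulia – Goran – Fatima – Lena – Akira – Sara. So the diameter is 7.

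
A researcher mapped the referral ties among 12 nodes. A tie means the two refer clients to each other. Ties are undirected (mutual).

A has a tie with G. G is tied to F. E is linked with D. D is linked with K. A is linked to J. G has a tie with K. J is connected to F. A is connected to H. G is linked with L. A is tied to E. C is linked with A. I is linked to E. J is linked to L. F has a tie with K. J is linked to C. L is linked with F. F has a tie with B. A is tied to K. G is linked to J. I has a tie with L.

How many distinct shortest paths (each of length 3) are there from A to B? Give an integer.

3

The shortest distance is 3. The length-3 paths are: A–K–F–B; A–G–F–B; A–J–F–B.
That gives 3 distinct shortest paths.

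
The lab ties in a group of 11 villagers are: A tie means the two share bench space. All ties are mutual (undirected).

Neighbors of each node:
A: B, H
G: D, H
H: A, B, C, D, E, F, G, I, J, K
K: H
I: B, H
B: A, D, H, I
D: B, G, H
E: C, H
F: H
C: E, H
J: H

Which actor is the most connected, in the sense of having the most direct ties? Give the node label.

H

Degrees — A:2, B:4, C:2, D:3, E:2, F:1, G:2, H:10, I:2, J:1, K:1.
The maximum is 10, attained only by H.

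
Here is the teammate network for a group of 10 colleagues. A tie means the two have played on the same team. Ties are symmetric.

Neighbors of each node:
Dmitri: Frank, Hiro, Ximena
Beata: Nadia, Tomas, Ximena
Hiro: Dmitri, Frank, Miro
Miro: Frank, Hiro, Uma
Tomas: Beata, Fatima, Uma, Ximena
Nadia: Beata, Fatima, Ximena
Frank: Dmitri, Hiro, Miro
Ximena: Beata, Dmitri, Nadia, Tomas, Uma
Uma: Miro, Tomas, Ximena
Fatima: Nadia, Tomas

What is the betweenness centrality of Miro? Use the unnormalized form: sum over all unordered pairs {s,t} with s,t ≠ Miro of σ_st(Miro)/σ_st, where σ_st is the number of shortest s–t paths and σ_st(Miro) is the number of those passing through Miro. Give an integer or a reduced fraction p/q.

11/3

Pairs whose geodesics pass through Miro — Hiro–Uma: 1; Hiro–Tomas: 1/2; Hiro–Fatima: 1/3; Frank–Uma: 1; Frank–Tomas: 1/2; Frank–Fatima: 1/3.
All other pairs contribute 0.
Summing the contributions gives betweenness(Miro) = 11/3.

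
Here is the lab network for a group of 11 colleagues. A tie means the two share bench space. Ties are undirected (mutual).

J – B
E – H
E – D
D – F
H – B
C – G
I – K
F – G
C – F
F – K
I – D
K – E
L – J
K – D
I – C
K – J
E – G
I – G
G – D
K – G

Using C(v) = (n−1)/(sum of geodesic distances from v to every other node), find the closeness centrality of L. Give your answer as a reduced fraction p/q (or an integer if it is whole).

Distances from L: B:2, C:4, D:3, E:3, F:3, G:3, H:3, I:3, J:1, K:2. Sum = 27.
n = 11, so closeness = 10/27.

10/27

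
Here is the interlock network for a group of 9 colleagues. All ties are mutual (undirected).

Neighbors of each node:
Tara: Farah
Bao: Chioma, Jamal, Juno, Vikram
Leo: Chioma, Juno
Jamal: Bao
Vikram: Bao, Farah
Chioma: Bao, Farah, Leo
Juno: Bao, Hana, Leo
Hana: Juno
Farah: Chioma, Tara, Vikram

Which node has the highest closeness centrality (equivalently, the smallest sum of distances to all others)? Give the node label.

Bao

Farness (sum of distances to all others) for each node — Bao:13, Chioma:14, Farah:17, Hana:23, Jamal:20, Juno:16, Leo:17, Tara:24, Vikram:16.
The smallest farness is 13, for Bao, so Bao has the highest closeness.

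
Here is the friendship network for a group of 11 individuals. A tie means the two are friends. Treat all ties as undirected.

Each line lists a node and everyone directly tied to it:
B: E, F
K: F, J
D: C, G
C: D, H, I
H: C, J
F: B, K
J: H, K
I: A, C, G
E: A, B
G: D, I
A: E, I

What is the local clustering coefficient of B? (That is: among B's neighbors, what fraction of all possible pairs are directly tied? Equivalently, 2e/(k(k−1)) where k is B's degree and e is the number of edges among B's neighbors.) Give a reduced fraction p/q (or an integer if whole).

B's neighbors: E and F (k = 2).
Possible neighbor pairs: C(2,2) = 1. Edges among them: none → e = 0.
Clustering(B) = 0/1.

0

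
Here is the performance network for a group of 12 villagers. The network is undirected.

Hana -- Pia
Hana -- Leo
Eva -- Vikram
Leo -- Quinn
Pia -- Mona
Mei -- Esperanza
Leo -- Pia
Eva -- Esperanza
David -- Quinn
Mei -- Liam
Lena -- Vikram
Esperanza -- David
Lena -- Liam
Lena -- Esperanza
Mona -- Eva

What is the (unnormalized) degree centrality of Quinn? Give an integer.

Quinn is directly tied to David and Leo. That is 2 neighbors, so the degree of Quinn is 2.

2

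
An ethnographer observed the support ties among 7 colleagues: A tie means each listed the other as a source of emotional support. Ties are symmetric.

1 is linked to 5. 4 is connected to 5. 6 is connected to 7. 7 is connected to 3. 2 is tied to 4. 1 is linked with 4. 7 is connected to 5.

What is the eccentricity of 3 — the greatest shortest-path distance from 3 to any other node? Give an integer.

4

Distances from 3: 1:3, 2:4, 4:3, 5:2, 6:2, 7:1.
The largest is 4 (to 2), so the eccentricity of 3 is 4.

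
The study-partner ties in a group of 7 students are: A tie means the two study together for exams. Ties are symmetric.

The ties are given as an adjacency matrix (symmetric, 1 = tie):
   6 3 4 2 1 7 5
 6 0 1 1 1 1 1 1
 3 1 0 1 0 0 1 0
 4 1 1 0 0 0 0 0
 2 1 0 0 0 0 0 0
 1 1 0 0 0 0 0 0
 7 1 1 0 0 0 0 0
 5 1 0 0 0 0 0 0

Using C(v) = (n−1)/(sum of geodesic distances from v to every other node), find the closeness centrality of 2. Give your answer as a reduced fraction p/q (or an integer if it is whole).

Distances from 2: 1:2, 3:2, 4:2, 5:2, 6:1, 7:2. Sum = 11.
n = 7, so closeness = 6/11.

6/11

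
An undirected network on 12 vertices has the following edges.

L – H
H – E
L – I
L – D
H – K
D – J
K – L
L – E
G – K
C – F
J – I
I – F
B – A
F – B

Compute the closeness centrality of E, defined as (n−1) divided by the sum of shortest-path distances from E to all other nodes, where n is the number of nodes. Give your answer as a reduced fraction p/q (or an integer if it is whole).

Distances from E: A:5, B:4, C:4, D:2, F:3, G:3, H:1, I:2, J:3, K:2, L:1. Sum = 30.
n = 12, so closeness = 11/30.

11/30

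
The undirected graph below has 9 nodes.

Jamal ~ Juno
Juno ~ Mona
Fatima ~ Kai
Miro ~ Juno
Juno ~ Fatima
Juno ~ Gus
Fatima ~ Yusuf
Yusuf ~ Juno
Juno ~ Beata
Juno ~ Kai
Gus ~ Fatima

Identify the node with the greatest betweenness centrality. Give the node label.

Unnormalized betweenness of each node: Beata:0, Fatima:3/2, Gus:0, Jamal:0, Juno:47/2, Kai:0, Miro:0, Mona:0, Yusuf:0.
Juno has the largest value, 47/2, making it the main broker — the node through which the most shortest paths run.

Juno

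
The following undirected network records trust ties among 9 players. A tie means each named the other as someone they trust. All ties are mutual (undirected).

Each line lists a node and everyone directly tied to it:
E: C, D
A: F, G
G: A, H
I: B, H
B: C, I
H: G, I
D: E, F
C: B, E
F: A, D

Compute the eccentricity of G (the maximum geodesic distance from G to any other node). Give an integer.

4

Distances from G: A:1, B:3, C:4, D:3, E:4, F:2, H:1, I:2.
The largest is 4 (to C and E), so the eccentricity of G is 4.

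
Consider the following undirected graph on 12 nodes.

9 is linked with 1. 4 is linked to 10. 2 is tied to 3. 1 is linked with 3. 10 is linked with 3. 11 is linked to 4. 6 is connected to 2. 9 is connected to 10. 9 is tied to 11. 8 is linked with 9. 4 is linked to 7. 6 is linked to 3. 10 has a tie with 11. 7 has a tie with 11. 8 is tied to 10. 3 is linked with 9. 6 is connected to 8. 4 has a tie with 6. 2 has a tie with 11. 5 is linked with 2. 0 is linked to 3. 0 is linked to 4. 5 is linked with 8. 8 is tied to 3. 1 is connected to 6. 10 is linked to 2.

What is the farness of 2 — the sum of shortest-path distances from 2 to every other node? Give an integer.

Distances from 2: 0:2, 1:2, 3:1, 4:2, 5:1, 6:1, 7:2, 8:2, 9:2, 10:1, 11:1.
Sum = 2 + 2 + 1 + 2 + 1 + 1 + 2 + 2 + 2 + 1 + 1 = 17.

17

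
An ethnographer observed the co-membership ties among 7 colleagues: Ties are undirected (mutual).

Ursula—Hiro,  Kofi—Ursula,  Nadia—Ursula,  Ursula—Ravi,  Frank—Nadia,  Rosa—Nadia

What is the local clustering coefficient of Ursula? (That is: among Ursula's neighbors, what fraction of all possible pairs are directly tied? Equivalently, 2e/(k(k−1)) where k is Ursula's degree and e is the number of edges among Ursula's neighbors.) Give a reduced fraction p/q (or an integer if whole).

Ursula's neighbors: Hiro, Kofi, Nadia, and Ravi (k = 4).
Possible neighbor pairs: C(4,2) = 6. Edges among them: none → e = 0.
Clustering(Ursula) = 0/6 = 0.

0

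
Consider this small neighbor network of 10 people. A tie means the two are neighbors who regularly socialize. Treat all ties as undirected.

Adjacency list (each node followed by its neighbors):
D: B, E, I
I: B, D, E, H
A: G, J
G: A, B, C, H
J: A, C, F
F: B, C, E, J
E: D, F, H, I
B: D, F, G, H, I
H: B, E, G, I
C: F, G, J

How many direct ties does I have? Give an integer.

I is directly tied to B, D, E, and H. That is 4 neighbors, so the degree of I is 4.

4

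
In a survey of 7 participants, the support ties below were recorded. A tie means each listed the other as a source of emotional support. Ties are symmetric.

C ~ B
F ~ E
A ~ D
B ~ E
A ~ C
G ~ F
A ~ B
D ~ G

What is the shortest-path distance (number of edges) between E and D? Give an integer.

One shortest route is E – B – A – D, which uses 3 edges, and at distance 2 from E we only reach {A, C, G}, which does not include D. So d(E,D) = 3.

3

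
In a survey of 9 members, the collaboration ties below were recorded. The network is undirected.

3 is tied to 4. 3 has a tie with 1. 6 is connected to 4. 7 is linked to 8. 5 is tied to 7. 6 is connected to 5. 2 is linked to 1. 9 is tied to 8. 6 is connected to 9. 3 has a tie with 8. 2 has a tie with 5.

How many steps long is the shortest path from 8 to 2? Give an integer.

3

One shortest route is 8 – 7 – 5 – 2, which uses 3 edges, and at distance 2 from 8 we only reach {1, 4, 5, 6}, which does not include 2. So d(8,2) = 3.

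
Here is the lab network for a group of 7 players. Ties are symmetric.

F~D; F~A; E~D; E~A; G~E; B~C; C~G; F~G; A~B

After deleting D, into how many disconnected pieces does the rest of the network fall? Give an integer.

1

D's neighbors (E and F) remain reachable from one another through other ties, so the rest of the network stays in one piece.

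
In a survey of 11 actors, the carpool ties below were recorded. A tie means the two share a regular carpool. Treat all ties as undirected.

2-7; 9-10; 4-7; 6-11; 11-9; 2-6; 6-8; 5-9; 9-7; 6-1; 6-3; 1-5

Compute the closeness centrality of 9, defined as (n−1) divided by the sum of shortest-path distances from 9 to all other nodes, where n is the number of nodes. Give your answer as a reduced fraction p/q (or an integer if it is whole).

5/9

Distances from 9: 1:2, 2:2, 3:3, 4:2, 5:1, 6:2, 7:1, 8:3, 10:1, 11:1. Sum = 18.
n = 11, so closeness = 10/18 = 5/9.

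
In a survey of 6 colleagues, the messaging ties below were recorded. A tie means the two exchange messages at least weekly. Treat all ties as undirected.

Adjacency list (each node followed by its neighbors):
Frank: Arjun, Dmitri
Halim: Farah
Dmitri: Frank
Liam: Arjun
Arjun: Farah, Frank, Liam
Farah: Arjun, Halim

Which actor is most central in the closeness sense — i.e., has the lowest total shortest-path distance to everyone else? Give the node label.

Arjun

Farness (sum of distances to all others) for each node — Arjun:7, Dmitri:13, Farah:9, Frank:9, Halim:13, Liam:11.
The smallest farness is 7, for Arjun, so Arjun has the highest closeness.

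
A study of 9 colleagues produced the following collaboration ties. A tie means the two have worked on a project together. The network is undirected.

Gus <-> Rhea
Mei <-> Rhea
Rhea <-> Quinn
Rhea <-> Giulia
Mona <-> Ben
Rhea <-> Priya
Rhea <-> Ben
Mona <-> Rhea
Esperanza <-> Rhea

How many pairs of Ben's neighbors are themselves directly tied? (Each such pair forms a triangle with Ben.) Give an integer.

1

Ben's neighbors: Mona and Rhea.
Neighbor pairs that are themselves tied: Ben–Mona–Rhea. Each forms one triangle with Ben, for 1 in total.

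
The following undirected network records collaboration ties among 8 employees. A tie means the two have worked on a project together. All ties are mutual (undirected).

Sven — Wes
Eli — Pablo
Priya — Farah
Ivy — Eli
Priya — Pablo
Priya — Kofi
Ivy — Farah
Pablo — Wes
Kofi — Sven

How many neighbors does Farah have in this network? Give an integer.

Farah is directly tied to Ivy and Priya. That is 2 neighbors, so the degree of Farah is 2.

2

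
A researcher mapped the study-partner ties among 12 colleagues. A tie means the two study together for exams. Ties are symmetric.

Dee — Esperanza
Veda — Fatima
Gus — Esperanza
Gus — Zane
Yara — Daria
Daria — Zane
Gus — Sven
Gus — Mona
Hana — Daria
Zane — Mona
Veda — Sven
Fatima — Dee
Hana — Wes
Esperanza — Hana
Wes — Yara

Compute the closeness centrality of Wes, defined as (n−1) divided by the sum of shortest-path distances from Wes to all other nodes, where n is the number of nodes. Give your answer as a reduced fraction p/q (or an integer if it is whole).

11/32

Distances from Wes: Daria:2, Dee:3, Esperanza:2, Fatima:4, Gus:3, Hana:1, Mona:4, Sven:4, Veda:5, Yara:1, Zane:3. Sum = 32.
n = 12, so closeness = 11/32.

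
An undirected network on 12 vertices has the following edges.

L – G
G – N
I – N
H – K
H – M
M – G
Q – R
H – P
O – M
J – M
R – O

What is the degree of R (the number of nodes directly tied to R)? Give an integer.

R is directly tied to O and Q. That is 2 neighbors, so the degree of R is 2.

2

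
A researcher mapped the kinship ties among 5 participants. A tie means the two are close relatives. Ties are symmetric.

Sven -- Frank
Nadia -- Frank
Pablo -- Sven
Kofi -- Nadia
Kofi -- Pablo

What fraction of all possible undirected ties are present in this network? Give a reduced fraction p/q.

There are 5 edges and 5 nodes, so the maximum possible is C(5,2) = 10.
Density = 5/10 = 1/2.

1/2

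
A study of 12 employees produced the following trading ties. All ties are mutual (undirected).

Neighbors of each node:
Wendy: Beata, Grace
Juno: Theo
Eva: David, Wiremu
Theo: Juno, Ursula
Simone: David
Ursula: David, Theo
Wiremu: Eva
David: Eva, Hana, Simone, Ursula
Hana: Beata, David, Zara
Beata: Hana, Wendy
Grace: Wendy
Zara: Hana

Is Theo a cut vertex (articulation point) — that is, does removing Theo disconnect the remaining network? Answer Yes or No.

Removing Theo leaves {Beata, David, Eva, Grace, Hana, Simone, Ursula, Wendy, Wiremu, and Zara} with no path to {Juno}, so the network splits into 2 components. Theo is a cut vertex.

Yes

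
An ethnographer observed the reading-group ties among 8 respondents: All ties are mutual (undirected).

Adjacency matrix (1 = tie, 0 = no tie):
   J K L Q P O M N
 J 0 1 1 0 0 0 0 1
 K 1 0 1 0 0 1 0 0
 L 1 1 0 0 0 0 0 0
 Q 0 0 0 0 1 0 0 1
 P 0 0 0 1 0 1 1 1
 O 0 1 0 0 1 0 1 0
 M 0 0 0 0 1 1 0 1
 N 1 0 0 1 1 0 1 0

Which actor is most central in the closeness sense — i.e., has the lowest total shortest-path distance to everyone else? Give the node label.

N

Farness (sum of distances to all others) for each node — J:11, K:12, L:15, M:12, N:10, O:11, P:11, Q:14.
The smallest farness is 10, for N, so N has the highest closeness.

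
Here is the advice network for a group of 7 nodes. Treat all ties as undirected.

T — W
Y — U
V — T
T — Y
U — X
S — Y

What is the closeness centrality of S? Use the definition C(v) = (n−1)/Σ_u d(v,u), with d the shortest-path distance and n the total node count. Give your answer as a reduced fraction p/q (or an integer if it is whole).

Distances from S: T:2, U:2, V:3, W:3, X:3, Y:1. Sum = 14.
n = 7, so closeness = 6/14 = 3/7.

3/7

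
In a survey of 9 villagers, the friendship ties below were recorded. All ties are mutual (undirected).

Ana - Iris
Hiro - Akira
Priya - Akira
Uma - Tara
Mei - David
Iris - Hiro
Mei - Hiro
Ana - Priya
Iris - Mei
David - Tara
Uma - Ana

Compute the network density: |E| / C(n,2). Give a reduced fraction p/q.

There are 11 edges and 9 nodes, so the maximum possible is C(9,2) = 36.
Density = 11/36.

11/36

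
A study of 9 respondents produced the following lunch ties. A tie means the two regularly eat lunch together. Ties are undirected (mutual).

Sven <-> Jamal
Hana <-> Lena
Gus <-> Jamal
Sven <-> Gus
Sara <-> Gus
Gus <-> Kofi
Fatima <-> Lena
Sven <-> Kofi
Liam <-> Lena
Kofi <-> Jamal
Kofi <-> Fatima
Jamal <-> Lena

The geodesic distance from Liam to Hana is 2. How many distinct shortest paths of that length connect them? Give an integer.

1

The shortest distance is 2, and the only length-2 path is Liam–Lena–Hana. So there is exactly 1 shortest path.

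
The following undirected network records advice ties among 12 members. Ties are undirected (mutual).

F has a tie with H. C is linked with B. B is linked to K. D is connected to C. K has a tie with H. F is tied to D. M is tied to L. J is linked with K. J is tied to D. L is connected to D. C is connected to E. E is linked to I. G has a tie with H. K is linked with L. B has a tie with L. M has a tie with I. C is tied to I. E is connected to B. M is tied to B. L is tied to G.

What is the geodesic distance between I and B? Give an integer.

2

One shortest route is I – M – B, which uses 2 edges, and I and B are not directly tied, so nothing shorter exists. So d(I,B) = 2.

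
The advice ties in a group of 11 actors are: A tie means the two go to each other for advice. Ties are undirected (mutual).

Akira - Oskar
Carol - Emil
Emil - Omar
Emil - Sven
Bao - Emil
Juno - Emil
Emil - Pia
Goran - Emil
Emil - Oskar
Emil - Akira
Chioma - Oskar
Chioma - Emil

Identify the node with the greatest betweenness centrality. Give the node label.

Unnormalized betweenness of each node: Akira:0, Bao:0, Carol:0, Chioma:0, Emil:85/2, Goran:0, Juno:0, Omar:0, Oskar:1/2, Pia:0, Sven:0.
Emil has the largest value, 85/2, making it the main broker — the node through which the most shortest paths run.

Emil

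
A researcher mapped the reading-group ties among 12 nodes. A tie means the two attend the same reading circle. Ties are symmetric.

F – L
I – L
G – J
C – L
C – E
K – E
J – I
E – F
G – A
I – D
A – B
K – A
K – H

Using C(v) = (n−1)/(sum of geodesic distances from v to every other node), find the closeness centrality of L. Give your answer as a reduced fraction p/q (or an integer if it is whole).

Distances from L: A:4, B:5, C:1, D:2, E:2, F:1, G:3, H:4, I:1, J:2, K:3. Sum = 28.
n = 12, so closeness = 11/28.

11/28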